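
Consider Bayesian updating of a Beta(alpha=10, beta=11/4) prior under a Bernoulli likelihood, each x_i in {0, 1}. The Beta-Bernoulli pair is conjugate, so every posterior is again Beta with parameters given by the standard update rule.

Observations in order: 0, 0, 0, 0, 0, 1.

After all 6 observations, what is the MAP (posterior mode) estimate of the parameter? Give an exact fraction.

obs 1: x=0 → posterior Beta(10, 15/4)
obs 2: x=0 → posterior Beta(10, 19/4)
obs 3: x=0 → posterior Beta(10, 23/4)
obs 4: x=0 → posterior Beta(10, 27/4)
obs 5: x=0 → posterior Beta(10, 31/4)
obs 6: x=1 → posterior Beta(11, 31/4)

40/67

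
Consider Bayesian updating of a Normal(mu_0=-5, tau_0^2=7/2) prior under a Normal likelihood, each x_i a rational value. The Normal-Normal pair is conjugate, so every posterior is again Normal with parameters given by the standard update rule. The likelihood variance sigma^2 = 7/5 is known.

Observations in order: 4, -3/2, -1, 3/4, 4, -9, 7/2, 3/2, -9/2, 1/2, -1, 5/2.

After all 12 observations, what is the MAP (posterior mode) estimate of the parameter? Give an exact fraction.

obs 1: x=4 → posterior Normal(10/7, 1)
obs 2: x=-3/2 → posterior Normal(5/24, 7/12)
obs 3: x=-1 → posterior Normal(-5/34, 7/17)
obs 4: x=3/4 → posterior Normal(5/88, 7/22)
obs 5: x=4 → posterior Normal(85/108, 7/27)
obs 6: x=-9 → posterior Normal(-95/128, 7/32)
obs 7: x=7/2 → posterior Normal(-25/148, 7/37)
obs 8: x=3/2 → posterior Normal(5/168, 1/6)
obs 9: x=-9/2 → posterior Normal(-85/188, 7/47)
obs 10: x=1/2 → posterior Normal(-75/208, 7/52)
obs 11: x=-1 → posterior Normal(-5/12, 7/57)
obs 12: x=5/2 → posterior Normal(-45/248, 7/62)

-45/248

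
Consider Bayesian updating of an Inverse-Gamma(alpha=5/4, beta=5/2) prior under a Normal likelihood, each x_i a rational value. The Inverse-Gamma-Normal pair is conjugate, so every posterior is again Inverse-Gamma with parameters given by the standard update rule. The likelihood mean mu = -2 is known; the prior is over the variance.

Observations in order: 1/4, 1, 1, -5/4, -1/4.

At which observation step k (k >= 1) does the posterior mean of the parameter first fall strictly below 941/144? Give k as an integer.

obs 1: x=1/4 → posterior Inverse-Gamma(7/4, 161/32)
obs 2: x=1 → posterior Inverse-Gamma(9/4, 305/32)
obs 3: x=1 → posterior Inverse-Gamma(11/4, 449/32)
obs 4: x=-5/4 → posterior Inverse-Gamma(13/4, 229/16)
obs 5: x=-1/4 → posterior Inverse-Gamma(15/4, 507/32)

k = 4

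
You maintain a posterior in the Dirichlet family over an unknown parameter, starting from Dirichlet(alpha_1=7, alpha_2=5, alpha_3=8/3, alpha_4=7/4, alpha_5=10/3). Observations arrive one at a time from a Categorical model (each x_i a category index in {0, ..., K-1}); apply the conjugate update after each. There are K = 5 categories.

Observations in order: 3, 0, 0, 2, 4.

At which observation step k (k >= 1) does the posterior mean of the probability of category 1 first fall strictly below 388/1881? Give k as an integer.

obs 1: x=3 → posterior Dirichlet(7, 5, 8/3, 11/4, 10/3)
obs 2: x=0 → posterior Dirichlet(8, 5, 8/3, 11/4, 10/3)
obs 3: x=0 → posterior Dirichlet(9, 5, 8/3, 11/4, 10/3)
obs 4: x=2 → posterior Dirichlet(9, 5, 11/3, 11/4, 10/3)
obs 5: x=4 → posterior Dirichlet(9, 5, 11/3, 11/4, 13/3)

k = 5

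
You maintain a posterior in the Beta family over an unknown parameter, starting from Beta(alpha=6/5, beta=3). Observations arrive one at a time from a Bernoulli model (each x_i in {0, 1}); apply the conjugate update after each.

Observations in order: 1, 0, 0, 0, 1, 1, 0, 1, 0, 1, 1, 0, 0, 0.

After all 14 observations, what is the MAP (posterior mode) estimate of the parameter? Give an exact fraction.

obs 1: x=1 → posterior Beta(11/5, 3)
obs 2: x=0 → posterior Beta(11/5, 4)
obs 3: x=0 → posterior Beta(11/5, 5)
obs 4: x=0 → posterior Beta(11/5, 6)
obs 5: x=1 → posterior Beta(16/5, 6)
obs 6: x=1 → posterior Beta(21/5, 6)
obs 7: x=0 → posterior Beta(21/5, 7)
obs 8: x=1 → posterior Beta(26/5, 7)
obs 9: x=0 → posterior Beta(26/5, 8)
obs 10: x=1 → posterior Beta(31/5, 8)
obs 11: x=1 → posterior Beta(36/5, 8)
obs 12: x=0 → posterior Beta(36/5, 9)
obs 13: x=0 → posterior Beta(36/5, 10)
obs 14: x=0 → posterior Beta(36/5, 11)

31/81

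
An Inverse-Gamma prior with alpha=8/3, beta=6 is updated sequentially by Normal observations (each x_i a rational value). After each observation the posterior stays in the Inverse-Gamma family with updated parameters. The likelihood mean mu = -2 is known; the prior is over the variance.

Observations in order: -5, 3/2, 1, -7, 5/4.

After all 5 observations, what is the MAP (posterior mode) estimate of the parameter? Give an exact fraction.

3735/592

obs 1: x=-5 → posterior Inverse-Gamma(19/6, 21/2)
obs 2: x=3/2 → posterior Inverse-Gamma(11/3, 133/8)
obs 3: x=1 → posterior Inverse-Gamma(25/6, 169/8)
obs 4: x=-7 → posterior Inverse-Gamma(14/3, 269/8)
obs 5: x=5/4 → posterior Inverse-Gamma(31/6, 1245/32)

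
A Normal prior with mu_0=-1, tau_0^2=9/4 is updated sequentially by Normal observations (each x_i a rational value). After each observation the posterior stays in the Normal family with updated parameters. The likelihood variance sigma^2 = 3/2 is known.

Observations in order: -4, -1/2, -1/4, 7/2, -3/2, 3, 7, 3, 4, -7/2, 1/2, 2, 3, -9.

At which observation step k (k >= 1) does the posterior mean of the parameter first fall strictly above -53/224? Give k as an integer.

obs 1: x=-4 → posterior Normal(-14/5, 9/10)
obs 2: x=-1/2 → posterior Normal(-31/16, 9/16)
obs 3: x=-1/4 → posterior Normal(-65/44, 9/22)
obs 4: x=7/2 → posterior Normal(-23/56, 9/28)
obs 5: x=-3/2 → posterior Normal(-41/68, 9/34)
obs 6: x=3 → posterior Normal(-1/16, 9/40)
obs 7: x=7 → posterior Normal(79/92, 9/46)
obs 8: x=3 → posterior Normal(115/104, 9/52)
obs 9: x=4 → posterior Normal(163/116, 9/58)
obs 10: x=-7/2 → posterior Normal(121/128, 9/64)
obs 11: x=1/2 → posterior Normal(127/140, 9/70)
obs 12: x=2 → posterior Normal(151/152, 9/76)
obs 13: x=3 → posterior Normal(187/164, 9/82)
obs 14: x=-9 → posterior Normal(79/176, 9/88)

k = 6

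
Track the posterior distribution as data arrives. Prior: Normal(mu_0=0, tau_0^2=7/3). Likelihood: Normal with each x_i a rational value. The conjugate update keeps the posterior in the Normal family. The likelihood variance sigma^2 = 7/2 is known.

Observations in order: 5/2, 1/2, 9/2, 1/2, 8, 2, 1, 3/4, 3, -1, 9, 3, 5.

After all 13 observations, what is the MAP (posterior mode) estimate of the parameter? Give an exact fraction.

155/58

obs 1: x=5/2 → posterior Normal(1, 7/5)
obs 2: x=1/2 → posterior Normal(6/7, 1)
obs 3: x=9/2 → posterior Normal(5/3, 7/9)
obs 4: x=1/2 → posterior Normal(16/11, 7/11)
obs 5: x=8 → posterior Normal(32/13, 7/13)
obs 6: x=2 → posterior Normal(12/5, 7/15)
obs 7: x=1 → posterior Normal(38/17, 7/17)
obs 8: x=3/4 → posterior Normal(79/38, 7/19)
obs 9: x=3 → posterior Normal(13/6, 1/3)
obs 10: x=-1 → posterior Normal(87/46, 7/23)
obs 11: x=9 → posterior Normal(123/50, 7/25)
obs 12: x=3 → posterior Normal(5/2, 7/27)
obs 13: x=5 → posterior Normal(155/58, 7/29)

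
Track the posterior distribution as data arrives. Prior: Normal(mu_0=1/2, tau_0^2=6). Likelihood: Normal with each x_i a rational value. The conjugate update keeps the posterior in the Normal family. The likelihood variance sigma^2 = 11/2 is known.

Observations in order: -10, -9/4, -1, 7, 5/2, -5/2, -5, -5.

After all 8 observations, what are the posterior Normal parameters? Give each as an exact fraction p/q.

obs 1: x=-10 → posterior Normal(-229/46, 66/23)
obs 2: x=-9/4 → posterior Normal(-283/70, 66/35)
obs 3: x=-1 → posterior Normal(-307/94, 66/47)
obs 4: x=7 → posterior Normal(-139/118, 66/59)
obs 5: x=5/2 → posterior Normal(-79/142, 66/71)
obs 6: x=-5/2 → posterior Normal(-139/166, 66/83)
obs 7: x=-5 → posterior Normal(-259/190, 66/95)
obs 8: x=-5 → posterior Normal(-379/214, 66/107)

mu_0=-379/214, tau_0^2=66/107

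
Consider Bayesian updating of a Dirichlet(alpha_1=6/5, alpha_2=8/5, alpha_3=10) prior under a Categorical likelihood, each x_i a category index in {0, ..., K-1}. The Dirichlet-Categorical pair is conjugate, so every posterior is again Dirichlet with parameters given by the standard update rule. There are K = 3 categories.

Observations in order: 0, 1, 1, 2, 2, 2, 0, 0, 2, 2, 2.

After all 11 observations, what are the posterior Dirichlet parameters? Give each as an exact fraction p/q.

obs 1: x=0 → posterior Dirichlet(11/5, 8/5, 10)
obs 2: x=1 → posterior Dirichlet(11/5, 13/5, 10)
obs 3: x=1 → posterior Dirichlet(11/5, 18/5, 10)
obs 4: x=2 → posterior Dirichlet(11/5, 18/5, 11)
obs 5: x=2 → posterior Dirichlet(11/5, 18/5, 12)
obs 6: x=2 → posterior Dirichlet(11/5, 18/5, 13)
obs 7: x=0 → posterior Dirichlet(16/5, 18/5, 13)
obs 8: x=0 → posterior Dirichlet(21/5, 18/5, 13)
obs 9: x=2 → posterior Dirichlet(21/5, 18/5, 14)
obs 10: x=2 → posterior Dirichlet(21/5, 18/5, 15)
obs 11: x=2 → posterior Dirichlet(21/5, 18/5, 16)

alpha_1=21/5, alpha_2=18/5, alpha_3=16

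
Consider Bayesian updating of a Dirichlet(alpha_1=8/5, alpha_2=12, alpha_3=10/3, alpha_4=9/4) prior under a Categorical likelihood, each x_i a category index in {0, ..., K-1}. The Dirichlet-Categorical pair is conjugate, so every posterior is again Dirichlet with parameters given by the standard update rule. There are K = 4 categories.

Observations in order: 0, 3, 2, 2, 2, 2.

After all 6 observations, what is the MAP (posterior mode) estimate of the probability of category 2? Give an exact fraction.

obs 1: x=0 → posterior Dirichlet(13/5, 12, 10/3, 9/4)
obs 2: x=3 → posterior Dirichlet(13/5, 12, 10/3, 13/4)
obs 3: x=2 → posterior Dirichlet(13/5, 12, 13/3, 13/4)
obs 4: x=2 → posterior Dirichlet(13/5, 12, 16/3, 13/4)
obs 5: x=2 → posterior Dirichlet(13/5, 12, 19/3, 13/4)
obs 6: x=2 → posterior Dirichlet(13/5, 12, 22/3, 13/4)

380/1271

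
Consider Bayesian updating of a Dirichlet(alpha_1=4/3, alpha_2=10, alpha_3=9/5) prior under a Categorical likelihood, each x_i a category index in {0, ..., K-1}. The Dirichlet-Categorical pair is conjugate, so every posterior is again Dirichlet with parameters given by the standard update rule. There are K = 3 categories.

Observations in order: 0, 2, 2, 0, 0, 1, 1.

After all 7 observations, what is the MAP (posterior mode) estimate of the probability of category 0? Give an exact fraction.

50/257

obs 1: x=0 → posterior Dirichlet(7/3, 10, 9/5)
obs 2: x=2 → posterior Dirichlet(7/3, 10, 14/5)
obs 3: x=2 → posterior Dirichlet(7/3, 10, 19/5)
obs 4: x=0 → posterior Dirichlet(10/3, 10, 19/5)
obs 5: x=0 → posterior Dirichlet(13/3, 10, 19/5)
obs 6: x=1 → posterior Dirichlet(13/3, 11, 19/5)
obs 7: x=1 → posterior Dirichlet(13/3, 12, 19/5)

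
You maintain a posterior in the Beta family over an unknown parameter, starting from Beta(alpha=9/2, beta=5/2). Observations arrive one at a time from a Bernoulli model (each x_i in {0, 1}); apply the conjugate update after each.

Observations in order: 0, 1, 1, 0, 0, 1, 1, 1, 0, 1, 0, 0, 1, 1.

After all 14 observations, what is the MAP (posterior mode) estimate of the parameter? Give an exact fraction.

obs 1: x=0 → posterior Beta(9/2, 7/2)
obs 2: x=1 → posterior Beta(11/2, 7/2)
obs 3: x=1 → posterior Beta(13/2, 7/2)
obs 4: x=0 → posterior Beta(13/2, 9/2)
obs 5: x=0 → posterior Beta(13/2, 11/2)
obs 6: x=1 → posterior Beta(15/2, 11/2)
obs 7: x=1 → posterior Beta(17/2, 11/2)
obs 8: x=1 → posterior Beta(19/2, 11/2)
obs 9: x=0 → posterior Beta(19/2, 13/2)
obs 10: x=1 → posterior Beta(21/2, 13/2)
obs 11: x=0 → posterior Beta(21/2, 15/2)
obs 12: x=0 → posterior Beta(21/2, 17/2)
obs 13: x=1 → posterior Beta(23/2, 17/2)
obs 14: x=1 → posterior Beta(25/2, 17/2)

23/38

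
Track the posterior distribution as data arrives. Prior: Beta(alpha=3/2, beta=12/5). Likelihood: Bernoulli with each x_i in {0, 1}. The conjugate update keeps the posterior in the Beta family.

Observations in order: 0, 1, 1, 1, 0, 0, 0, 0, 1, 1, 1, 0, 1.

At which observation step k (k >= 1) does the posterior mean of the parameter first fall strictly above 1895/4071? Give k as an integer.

k = 3

obs 1: x=0 → posterior Beta(3/2, 17/5)
obs 2: x=1 → posterior Beta(5/2, 17/5)
obs 3: x=1 → posterior Beta(7/2, 17/5)
obs 4: x=1 → posterior Beta(9/2, 17/5)
obs 5: x=0 → posterior Beta(9/2, 22/5)
obs 6: x=0 → posterior Beta(9/2, 27/5)
obs 7: x=0 → posterior Beta(9/2, 32/5)
obs 8: x=0 → posterior Beta(9/2, 37/5)
obs 9: x=1 → posterior Beta(11/2, 37/5)
obs 10: x=1 → posterior Beta(13/2, 37/5)
obs 11: x=1 → posterior Beta(15/2, 37/5)
obs 12: x=0 → posterior Beta(15/2, 42/5)
obs 13: x=1 → posterior Beta(17/2, 42/5)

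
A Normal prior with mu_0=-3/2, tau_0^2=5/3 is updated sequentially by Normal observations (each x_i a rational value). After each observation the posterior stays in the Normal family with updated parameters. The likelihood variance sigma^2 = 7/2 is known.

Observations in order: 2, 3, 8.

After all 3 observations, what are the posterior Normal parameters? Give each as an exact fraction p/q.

obs 1: x=2 → posterior Normal(-23/62, 35/31)
obs 2: x=3 → posterior Normal(37/82, 35/41)
obs 3: x=8 → posterior Normal(197/102, 35/51)

mu_0=197/102, tau_0^2=35/51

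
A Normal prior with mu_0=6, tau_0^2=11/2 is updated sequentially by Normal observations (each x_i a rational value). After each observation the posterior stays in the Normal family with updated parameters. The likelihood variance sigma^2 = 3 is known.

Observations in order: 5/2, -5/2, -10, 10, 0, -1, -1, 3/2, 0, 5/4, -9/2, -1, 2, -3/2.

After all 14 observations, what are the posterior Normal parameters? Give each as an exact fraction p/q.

obs 1: x=5/2 → posterior Normal(127/34, 33/17)
obs 2: x=-5/2 → posterior Normal(9/7, 33/28)
obs 3: x=-10 → posterior Normal(-74/39, 11/13)
obs 4: x=10 → posterior Normal(18/25, 33/50)
obs 5: x=0 → posterior Normal(36/61, 33/61)
obs 6: x=-1 → posterior Normal(25/72, 11/24)
obs 7: x=-1 → posterior Normal(14/83, 33/83)
obs 8: x=3/2 → posterior Normal(61/188, 33/94)
obs 9: x=0 → posterior Normal(61/210, 11/35)
obs 10: x=5/4 → posterior Normal(177/464, 33/116)
obs 11: x=-9/2 → posterior Normal(-21/508, 33/127)
obs 12: x=-1 → posterior Normal(-65/552, 11/46)
obs 13: x=2 → posterior Normal(23/596, 33/149)
obs 14: x=-3/2 → posterior Normal(-43/640, 33/160)

mu_0=-43/640, tau_0^2=33/160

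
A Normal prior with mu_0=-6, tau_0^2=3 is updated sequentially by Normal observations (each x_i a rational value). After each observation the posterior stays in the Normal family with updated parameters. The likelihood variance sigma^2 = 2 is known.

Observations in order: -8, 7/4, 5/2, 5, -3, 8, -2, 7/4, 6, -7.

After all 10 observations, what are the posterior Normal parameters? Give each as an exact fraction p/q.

obs 1: x=-8 → posterior Normal(-36/5, 6/5)
obs 2: x=7/4 → posterior Normal(-123/32, 3/4)
obs 3: x=5/2 → posterior Normal(-93/44, 6/11)
obs 4: x=5 → posterior Normal(-33/56, 3/7)
obs 5: x=-3 → posterior Normal(-69/68, 6/17)
obs 6: x=8 → posterior Normal(27/80, 3/10)
obs 7: x=-2 → posterior Normal(3/92, 6/23)
obs 8: x=7/4 → posterior Normal(3/13, 3/13)
obs 9: x=6 → posterior Normal(24/29, 6/29)
obs 10: x=-7 → posterior Normal(3/32, 3/16)

mu_0=3/32, tau_0^2=3/16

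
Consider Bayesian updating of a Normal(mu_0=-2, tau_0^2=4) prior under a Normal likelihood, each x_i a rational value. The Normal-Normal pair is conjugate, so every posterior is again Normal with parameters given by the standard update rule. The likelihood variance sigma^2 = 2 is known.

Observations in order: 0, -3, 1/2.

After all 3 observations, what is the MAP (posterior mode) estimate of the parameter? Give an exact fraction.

obs 1: x=0 → posterior Normal(-2/3, 4/3)
obs 2: x=-3 → posterior Normal(-8/5, 4/5)
obs 3: x=1/2 → posterior Normal(-1, 4/7)

-1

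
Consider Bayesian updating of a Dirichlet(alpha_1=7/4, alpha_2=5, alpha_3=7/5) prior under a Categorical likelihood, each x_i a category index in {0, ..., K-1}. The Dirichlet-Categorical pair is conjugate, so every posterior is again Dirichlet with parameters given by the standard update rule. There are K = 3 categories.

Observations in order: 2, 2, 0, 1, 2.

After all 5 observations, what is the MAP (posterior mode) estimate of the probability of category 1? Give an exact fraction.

100/203

obs 1: x=2 → posterior Dirichlet(7/4, 5, 12/5)
obs 2: x=2 → posterior Dirichlet(7/4, 5, 17/5)
obs 3: x=0 → posterior Dirichlet(11/4, 5, 17/5)
obs 4: x=1 → posterior Dirichlet(11/4, 6, 17/5)
obs 5: x=2 → posterior Dirichlet(11/4, 6, 22/5)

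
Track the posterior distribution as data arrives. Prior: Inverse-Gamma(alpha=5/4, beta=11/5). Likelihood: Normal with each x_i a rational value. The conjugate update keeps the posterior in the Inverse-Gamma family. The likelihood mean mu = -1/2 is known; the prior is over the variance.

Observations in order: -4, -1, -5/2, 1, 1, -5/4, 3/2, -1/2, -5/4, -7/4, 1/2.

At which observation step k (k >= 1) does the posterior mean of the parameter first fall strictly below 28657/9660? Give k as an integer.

obs 1: x=-4 → posterior Inverse-Gamma(7/4, 333/40)
obs 2: x=-1 → posterior Inverse-Gamma(9/4, 169/20)
obs 3: x=-5/2 → posterior Inverse-Gamma(11/4, 209/20)
obs 4: x=1 → posterior Inverse-Gamma(13/4, 463/40)
obs 5: x=1 → posterior Inverse-Gamma(15/4, 127/10)
obs 6: x=-5/4 → posterior Inverse-Gamma(17/4, 2077/160)
obs 7: x=3/2 → posterior Inverse-Gamma(19/4, 2397/160)
obs 8: x=-1/2 → posterior Inverse-Gamma(21/4, 2397/160)
obs 9: x=-5/4 → posterior Inverse-Gamma(23/4, 1221/80)
obs 10: x=-7/4 → posterior Inverse-Gamma(25/4, 2567/160)
obs 11: x=1/2 → posterior Inverse-Gamma(27/4, 2647/160)

k = 11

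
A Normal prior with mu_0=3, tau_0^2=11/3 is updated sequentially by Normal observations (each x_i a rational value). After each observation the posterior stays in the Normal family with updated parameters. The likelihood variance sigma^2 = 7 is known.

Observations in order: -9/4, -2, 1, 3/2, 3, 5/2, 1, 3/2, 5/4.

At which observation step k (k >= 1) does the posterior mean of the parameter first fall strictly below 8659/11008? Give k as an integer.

obs 1: x=-9/4 → posterior Normal(153/128, 77/32)
obs 2: x=-2 → posterior Normal(65/172, 77/43)
obs 3: x=1 → posterior Normal(109/216, 77/54)
obs 4: x=3/2 → posterior Normal(35/52, 77/65)
obs 5: x=3 → posterior Normal(307/304, 77/76)
obs 6: x=5/2 → posterior Normal(139/116, 77/87)
obs 7: x=1 → posterior Normal(461/392, 11/14)
obs 8: x=3/2 → posterior Normal(527/436, 77/109)
obs 9: x=5/4 → posterior Normal(97/80, 77/120)

k = 2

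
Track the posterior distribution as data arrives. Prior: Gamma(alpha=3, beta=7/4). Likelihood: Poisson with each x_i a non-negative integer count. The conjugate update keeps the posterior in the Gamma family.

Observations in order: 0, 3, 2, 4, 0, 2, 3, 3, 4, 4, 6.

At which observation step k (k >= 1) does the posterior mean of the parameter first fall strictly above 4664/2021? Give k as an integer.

obs 1: x=0 → posterior Gamma(3, 11/4)
obs 2: x=3 → posterior Gamma(6, 15/4)
obs 3: x=2 → posterior Gamma(8, 19/4)
obs 4: x=4 → posterior Gamma(12, 23/4)
obs 5: x=0 → posterior Gamma(12, 27/4)
obs 6: x=2 → posterior Gamma(14, 31/4)
obs 7: x=3 → posterior Gamma(17, 35/4)
obs 8: x=3 → posterior Gamma(20, 39/4)
obs 9: x=4 → posterior Gamma(24, 43/4)
obs 10: x=4 → posterior Gamma(28, 47/4)
obs 11: x=6 → posterior Gamma(34, 51/4)

k = 10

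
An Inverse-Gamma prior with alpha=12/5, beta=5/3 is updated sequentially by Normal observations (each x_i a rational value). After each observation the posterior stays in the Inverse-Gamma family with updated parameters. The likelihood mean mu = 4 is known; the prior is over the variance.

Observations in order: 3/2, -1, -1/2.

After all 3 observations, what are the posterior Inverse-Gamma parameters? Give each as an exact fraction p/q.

obs 1: x=3/2 → posterior Inverse-Gamma(29/10, 115/24)
obs 2: x=-1 → posterior Inverse-Gamma(17/5, 415/24)
obs 3: x=-1/2 → posterior Inverse-Gamma(39/10, 329/12)

alpha=39/10, beta=329/12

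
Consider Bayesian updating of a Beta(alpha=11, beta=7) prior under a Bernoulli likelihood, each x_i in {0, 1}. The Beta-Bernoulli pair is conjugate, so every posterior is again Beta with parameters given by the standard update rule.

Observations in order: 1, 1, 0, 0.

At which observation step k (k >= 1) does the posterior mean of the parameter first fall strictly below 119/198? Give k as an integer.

k = 4

obs 1: x=1 → posterior Beta(12, 7)
obs 2: x=1 → posterior Beta(13, 7)
obs 3: x=0 → posterior Beta(13, 8)
obs 4: x=0 → posterior Beta(13, 9)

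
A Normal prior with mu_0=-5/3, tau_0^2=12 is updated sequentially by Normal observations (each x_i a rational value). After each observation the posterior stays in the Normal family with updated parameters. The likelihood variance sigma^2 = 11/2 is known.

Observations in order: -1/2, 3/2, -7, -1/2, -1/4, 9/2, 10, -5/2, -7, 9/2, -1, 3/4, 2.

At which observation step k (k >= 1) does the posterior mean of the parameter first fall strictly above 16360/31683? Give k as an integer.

obs 1: x=-1/2 → posterior Normal(-13/15, 132/35)
obs 2: x=3/2 → posterior Normal(17/177, 132/59)
obs 3: x=-7 → posterior Normal(-487/249, 132/83)
obs 4: x=-1/2 → posterior Normal(-523/321, 132/107)
obs 5: x=-1/4 → posterior Normal(-541/393, 132/131)
obs 6: x=9/2 → posterior Normal(-7/15, 132/155)
obs 7: x=10 → posterior Normal(503/537, 132/179)
obs 8: x=-5/2 → posterior Normal(323/609, 132/203)
obs 9: x=-7 → posterior Normal(-181/681, 132/227)
obs 10: x=9/2 → posterior Normal(143/753, 132/251)
obs 11: x=-1 → posterior Normal(71/825, 12/25)
obs 12: x=3/4 → posterior Normal(125/897, 132/299)
obs 13: x=2 → posterior Normal(269/969, 132/323)

k = 7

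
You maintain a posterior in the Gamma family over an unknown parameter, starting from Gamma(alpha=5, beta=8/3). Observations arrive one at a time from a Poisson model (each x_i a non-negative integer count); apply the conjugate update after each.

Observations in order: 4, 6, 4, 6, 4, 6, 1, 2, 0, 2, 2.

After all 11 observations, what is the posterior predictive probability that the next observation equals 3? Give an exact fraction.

443457742670234066955295620883673715918290226035173242866096242118856687/2050773823560610053645205609172376035486179836520607547294916966189367296

obs 1: x=4 → posterior Gamma(9, 11/3)
obs 2: x=6 → posterior Gamma(15, 14/3)
obs 3: x=4 → posterior Gamma(19, 17/3)
obs 4: x=6 → posterior Gamma(25, 20/3)
obs 5: x=4 → posterior Gamma(29, 23/3)
obs 6: x=6 → posterior Gamma(35, 26/3)
obs 7: x=1 → posterior Gamma(36, 29/3)
obs 8: x=2 → posterior Gamma(38, 32/3)
obs 9: x=0 → posterior Gamma(38, 35/3)
obs 10: x=2 → posterior Gamma(40, 38/3)
obs 11: x=2 → posterior Gamma(42, 41/3)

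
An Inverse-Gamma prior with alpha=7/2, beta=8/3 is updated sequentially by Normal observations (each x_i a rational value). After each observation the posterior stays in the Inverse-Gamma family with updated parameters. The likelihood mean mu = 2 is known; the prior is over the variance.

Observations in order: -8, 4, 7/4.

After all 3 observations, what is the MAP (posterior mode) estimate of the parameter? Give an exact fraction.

5251/576

obs 1: x=-8 → posterior Inverse-Gamma(4, 158/3)
obs 2: x=4 → posterior Inverse-Gamma(9/2, 164/3)
obs 3: x=7/4 → posterior Inverse-Gamma(5, 5251/96)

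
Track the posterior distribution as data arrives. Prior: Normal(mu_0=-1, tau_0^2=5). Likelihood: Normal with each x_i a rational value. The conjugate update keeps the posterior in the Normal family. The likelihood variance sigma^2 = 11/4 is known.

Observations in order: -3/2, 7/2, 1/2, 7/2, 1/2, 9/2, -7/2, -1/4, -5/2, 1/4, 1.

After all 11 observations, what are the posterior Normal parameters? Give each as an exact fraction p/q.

mu_0=109/231, tau_0^2=5/21

obs 1: x=-3/2 → posterior Normal(-41/31, 55/31)
obs 2: x=7/2 → posterior Normal(29/51, 55/51)
obs 3: x=1/2 → posterior Normal(39/71, 55/71)
obs 4: x=7/2 → posterior Normal(109/91, 55/91)
obs 5: x=1/2 → posterior Normal(119/111, 55/111)
obs 6: x=9/2 → posterior Normal(209/131, 55/131)
obs 7: x=-7/2 → posterior Normal(139/151, 55/151)
obs 8: x=-1/4 → posterior Normal(134/171, 55/171)
obs 9: x=-5/2 → posterior Normal(84/191, 55/191)
obs 10: x=1/4 → posterior Normal(89/211, 55/211)
obs 11: x=1 → posterior Normal(109/231, 5/21)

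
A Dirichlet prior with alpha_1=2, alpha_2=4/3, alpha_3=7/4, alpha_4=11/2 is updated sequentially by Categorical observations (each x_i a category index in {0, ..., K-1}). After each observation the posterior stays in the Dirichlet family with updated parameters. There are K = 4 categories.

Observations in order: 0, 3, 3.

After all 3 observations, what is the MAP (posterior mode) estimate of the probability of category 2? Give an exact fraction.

obs 1: x=0 → posterior Dirichlet(3, 4/3, 7/4, 11/2)
obs 2: x=3 → posterior Dirichlet(3, 4/3, 7/4, 13/2)
obs 3: x=3 → posterior Dirichlet(3, 4/3, 7/4, 15/2)

9/115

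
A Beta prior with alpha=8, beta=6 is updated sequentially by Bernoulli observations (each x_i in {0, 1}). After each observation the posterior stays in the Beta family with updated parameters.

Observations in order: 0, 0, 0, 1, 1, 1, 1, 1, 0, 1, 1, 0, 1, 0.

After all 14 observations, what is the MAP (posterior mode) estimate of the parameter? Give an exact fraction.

15/26

obs 1: x=0 → posterior Beta(8, 7)
obs 2: x=0 → posterior Beta(8, 8)
obs 3: x=0 → posterior Beta(8, 9)
obs 4: x=1 → posterior Beta(9, 9)
obs 5: x=1 → posterior Beta(10, 9)
obs 6: x=1 → posterior Beta(11, 9)
obs 7: x=1 → posterior Beta(12, 9)
obs 8: x=1 → posterior Beta(13, 9)
obs 9: x=0 → posterior Beta(13, 10)
obs 10: x=1 → posterior Beta(14, 10)
obs 11: x=1 → posterior Beta(15, 10)
obs 12: x=0 → posterior Beta(15, 11)
obs 13: x=1 → posterior Beta(16, 11)
obs 14: x=0 → posterior Beta(16, 12)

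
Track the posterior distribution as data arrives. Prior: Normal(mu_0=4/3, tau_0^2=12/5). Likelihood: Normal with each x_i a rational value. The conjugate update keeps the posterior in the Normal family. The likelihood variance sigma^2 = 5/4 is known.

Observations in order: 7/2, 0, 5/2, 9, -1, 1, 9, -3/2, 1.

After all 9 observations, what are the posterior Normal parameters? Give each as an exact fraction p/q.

mu_0=3484/1371, tau_0^2=60/457

obs 1: x=7/2 → posterior Normal(604/219, 60/73)
obs 2: x=0 → posterior Normal(604/363, 60/121)
obs 3: x=5/2 → posterior Normal(964/507, 60/169)
obs 4: x=9 → posterior Normal(2260/651, 60/217)
obs 5: x=-1 → posterior Normal(2116/795, 12/53)
obs 6: x=1 → posterior Normal(2260/939, 60/313)
obs 7: x=9 → posterior Normal(3556/1083, 60/361)
obs 8: x=-3/2 → posterior Normal(3340/1227, 60/409)
obs 9: x=1 → posterior Normal(3484/1371, 60/457)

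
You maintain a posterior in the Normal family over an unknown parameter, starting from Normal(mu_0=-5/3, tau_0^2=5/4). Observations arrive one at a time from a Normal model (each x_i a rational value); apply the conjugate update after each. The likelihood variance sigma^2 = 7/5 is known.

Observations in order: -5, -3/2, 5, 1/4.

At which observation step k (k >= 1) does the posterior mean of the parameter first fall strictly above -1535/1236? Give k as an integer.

k = 3

obs 1: x=-5 → posterior Normal(-515/159, 35/53)
obs 2: x=-3/2 → posterior Normal(-1255/468, 35/78)
obs 3: x=5 → posterior Normal(-505/618, 35/103)
obs 4: x=1/4 → posterior Normal(-935/1536, 35/128)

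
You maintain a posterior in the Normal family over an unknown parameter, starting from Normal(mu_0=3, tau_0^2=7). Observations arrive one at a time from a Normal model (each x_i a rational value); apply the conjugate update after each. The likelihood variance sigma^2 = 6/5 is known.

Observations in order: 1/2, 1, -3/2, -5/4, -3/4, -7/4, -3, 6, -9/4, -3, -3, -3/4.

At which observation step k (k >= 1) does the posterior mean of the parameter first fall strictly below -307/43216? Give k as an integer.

k = 4

obs 1: x=1/2 → posterior Normal(71/82, 42/41)
obs 2: x=1 → posterior Normal(141/152, 21/38)
obs 3: x=-3/2 → posterior Normal(6/37, 14/37)
obs 4: x=-5/4 → posterior Normal(-103/584, 21/73)
obs 5: x=-3/4 → posterior Normal(-52/181, 42/181)
obs 6: x=-7/4 → posterior Normal(-151/288, 7/36)
obs 7: x=-3 → posterior Normal(-873/1004, 42/251)
obs 8: x=6 → posterior Normal(-3/104, 21/143)
obs 9: x=-9/4 → posterior Normal(-29/107, 14/107)
obs 10: x=-3 → posterior Normal(-48/89, 21/178)
obs 11: x=-3 → posterior Normal(-297/391, 42/391)
obs 12: x=-3/4 → posterior Normal(-431/568, 7/71)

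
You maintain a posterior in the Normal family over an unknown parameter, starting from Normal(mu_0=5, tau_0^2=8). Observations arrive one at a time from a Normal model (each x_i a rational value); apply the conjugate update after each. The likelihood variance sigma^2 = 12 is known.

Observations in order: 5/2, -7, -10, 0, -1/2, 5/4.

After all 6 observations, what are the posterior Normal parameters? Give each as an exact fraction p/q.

mu_0=-5/6, tau_0^2=8/5

obs 1: x=5/2 → posterior Normal(4, 24/5)
obs 2: x=-7 → posterior Normal(6/7, 24/7)
obs 3: x=-10 → posterior Normal(-14/9, 8/3)
obs 4: x=0 → posterior Normal(-14/11, 24/11)
obs 5: x=-1/2 → posterior Normal(-15/13, 24/13)
obs 6: x=5/4 → posterior Normal(-5/6, 8/5)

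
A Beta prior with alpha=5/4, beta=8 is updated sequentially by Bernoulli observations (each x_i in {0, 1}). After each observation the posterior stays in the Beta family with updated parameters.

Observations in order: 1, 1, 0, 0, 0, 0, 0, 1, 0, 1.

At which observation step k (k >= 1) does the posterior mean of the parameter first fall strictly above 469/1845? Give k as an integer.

k = 2

obs 1: x=1 → posterior Beta(9/4, 8)
obs 2: x=1 → posterior Beta(13/4, 8)
obs 3: x=0 → posterior Beta(13/4, 9)
obs 4: x=0 → posterior Beta(13/4, 10)
obs 5: x=0 → posterior Beta(13/4, 11)
obs 6: x=0 → posterior Beta(13/4, 12)
obs 7: x=0 → posterior Beta(13/4, 13)
obs 8: x=1 → posterior Beta(17/4, 13)
obs 9: x=0 → posterior Beta(17/4, 14)
obs 10: x=1 → posterior Beta(21/4, 14)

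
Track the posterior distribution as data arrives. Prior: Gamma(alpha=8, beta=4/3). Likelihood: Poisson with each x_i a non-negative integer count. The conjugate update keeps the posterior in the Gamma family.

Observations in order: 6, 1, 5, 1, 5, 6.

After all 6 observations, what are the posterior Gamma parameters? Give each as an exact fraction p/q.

obs 1: x=6 → posterior Gamma(14, 7/3)
obs 2: x=1 → posterior Gamma(15, 10/3)
obs 3: x=5 → posterior Gamma(20, 13/3)
obs 4: x=1 → posterior Gamma(21, 16/3)
obs 5: x=5 → posterior Gamma(26, 19/3)
obs 6: x=6 → posterior Gamma(32, 22/3)

alpha=32, beta=22/3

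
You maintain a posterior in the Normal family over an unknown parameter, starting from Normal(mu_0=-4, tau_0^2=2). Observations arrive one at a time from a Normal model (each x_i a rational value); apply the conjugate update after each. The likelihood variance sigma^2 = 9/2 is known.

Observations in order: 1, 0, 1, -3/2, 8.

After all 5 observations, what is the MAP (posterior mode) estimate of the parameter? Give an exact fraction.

obs 1: x=1 → posterior Normal(-32/13, 18/13)
obs 2: x=0 → posterior Normal(-32/17, 18/17)
obs 3: x=1 → posterior Normal(-4/3, 6/7)
obs 4: x=-3/2 → posterior Normal(-34/25, 18/25)
obs 5: x=8 → posterior Normal(-2/29, 18/29)

-2/29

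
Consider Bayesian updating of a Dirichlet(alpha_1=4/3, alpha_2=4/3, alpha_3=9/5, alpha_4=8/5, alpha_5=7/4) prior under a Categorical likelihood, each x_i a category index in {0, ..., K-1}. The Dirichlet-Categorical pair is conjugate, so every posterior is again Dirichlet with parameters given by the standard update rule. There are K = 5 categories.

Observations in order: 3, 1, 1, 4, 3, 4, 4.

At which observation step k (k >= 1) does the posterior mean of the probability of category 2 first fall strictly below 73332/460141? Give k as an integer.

obs 1: x=3 → posterior Dirichlet(4/3, 4/3, 9/5, 13/5, 7/4)
obs 2: x=1 → posterior Dirichlet(4/3, 7/3, 9/5, 13/5, 7/4)
obs 3: x=1 → posterior Dirichlet(4/3, 10/3, 9/5, 13/5, 7/4)
obs 4: x=4 → posterior Dirichlet(4/3, 10/3, 9/5, 13/5, 11/4)
obs 5: x=3 → posterior Dirichlet(4/3, 10/3, 9/5, 18/5, 11/4)
obs 6: x=4 → posterior Dirichlet(4/3, 10/3, 9/5, 18/5, 15/4)
obs 7: x=4 → posterior Dirichlet(4/3, 10/3, 9/5, 18/5, 19/4)

k = 4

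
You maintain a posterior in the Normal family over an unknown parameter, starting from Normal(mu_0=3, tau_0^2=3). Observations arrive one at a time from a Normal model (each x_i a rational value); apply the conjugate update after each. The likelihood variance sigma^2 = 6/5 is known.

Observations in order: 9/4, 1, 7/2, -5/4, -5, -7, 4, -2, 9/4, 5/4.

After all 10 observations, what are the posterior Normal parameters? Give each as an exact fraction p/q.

obs 1: x=9/4 → posterior Normal(69/28, 6/7)
obs 2: x=1 → posterior Normal(89/48, 1/2)
obs 3: x=7/2 → posterior Normal(159/68, 6/17)
obs 4: x=-5/4 → posterior Normal(67/44, 3/11)
obs 5: x=-5 → posterior Normal(17/54, 2/9)
obs 6: x=-7 → posterior Normal(-53/64, 3/16)
obs 7: x=4 → posterior Normal(-13/74, 6/37)
obs 8: x=-2 → posterior Normal(-11/28, 1/7)
obs 9: x=9/4 → posterior Normal(-21/188, 6/47)
obs 10: x=5/4 → posterior Normal(1/52, 3/26)

mu_0=1/52, tau_0^2=3/26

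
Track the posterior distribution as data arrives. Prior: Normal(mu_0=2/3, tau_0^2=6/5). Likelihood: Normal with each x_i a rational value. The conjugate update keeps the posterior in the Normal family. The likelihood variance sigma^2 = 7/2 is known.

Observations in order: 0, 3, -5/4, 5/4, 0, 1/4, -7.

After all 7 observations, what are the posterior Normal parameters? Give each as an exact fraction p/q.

mu_0=-65/357, tau_0^2=6/17

obs 1: x=0 → posterior Normal(70/141, 42/47)
obs 2: x=3 → posterior Normal(178/177, 42/59)
obs 3: x=-5/4 → posterior Normal(133/213, 42/71)
obs 4: x=5/4 → posterior Normal(178/249, 42/83)
obs 5: x=0 → posterior Normal(178/285, 42/95)
obs 6: x=1/4 → posterior Normal(187/321, 42/107)
obs 7: x=-7 → posterior Normal(-65/357, 6/17)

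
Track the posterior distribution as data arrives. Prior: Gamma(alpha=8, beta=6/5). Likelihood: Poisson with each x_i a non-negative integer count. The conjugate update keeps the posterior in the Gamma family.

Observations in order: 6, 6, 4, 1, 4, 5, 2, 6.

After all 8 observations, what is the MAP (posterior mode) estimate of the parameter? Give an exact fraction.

205/46

obs 1: x=6 → posterior Gamma(14, 11/5)
obs 2: x=6 → posterior Gamma(20, 16/5)
obs 3: x=4 → posterior Gamma(24, 21/5)
obs 4: x=1 → posterior Gamma(25, 26/5)
obs 5: x=4 → posterior Gamma(29, 31/5)
obs 6: x=5 → posterior Gamma(34, 36/5)
obs 7: x=2 → posterior Gamma(36, 41/5)
obs 8: x=6 → posterior Gamma(42, 46/5)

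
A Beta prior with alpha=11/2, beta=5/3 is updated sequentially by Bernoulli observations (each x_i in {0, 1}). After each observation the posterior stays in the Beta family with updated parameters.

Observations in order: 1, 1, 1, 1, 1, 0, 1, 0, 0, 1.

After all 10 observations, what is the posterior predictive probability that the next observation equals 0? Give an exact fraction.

28/103

obs 1: x=1 → posterior Beta(13/2, 5/3)
obs 2: x=1 → posterior Beta(15/2, 5/3)
obs 3: x=1 → posterior Beta(17/2, 5/3)
obs 4: x=1 → posterior Beta(19/2, 5/3)
obs 5: x=1 → posterior Beta(21/2, 5/3)
obs 6: x=0 → posterior Beta(21/2, 8/3)
obs 7: x=1 → posterior Beta(23/2, 8/3)
obs 8: x=0 → posterior Beta(23/2, 11/3)
obs 9: x=0 → posterior Beta(23/2, 14/3)
obs 10: x=1 → posterior Beta(25/2, 14/3)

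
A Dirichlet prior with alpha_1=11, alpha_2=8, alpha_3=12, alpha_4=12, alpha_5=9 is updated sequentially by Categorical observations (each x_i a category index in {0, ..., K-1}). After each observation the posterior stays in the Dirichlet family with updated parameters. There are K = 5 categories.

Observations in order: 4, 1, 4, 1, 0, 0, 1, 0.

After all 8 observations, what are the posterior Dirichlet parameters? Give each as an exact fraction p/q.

obs 1: x=4 → posterior Dirichlet(11, 8, 12, 12, 10)
obs 2: x=1 → posterior Dirichlet(11, 9, 12, 12, 10)
obs 3: x=4 → posterior Dirichlet(11, 9, 12, 12, 11)
obs 4: x=1 → posterior Dirichlet(11, 10, 12, 12, 11)
obs 5: x=0 → posterior Dirichlet(12, 10, 12, 12, 11)
obs 6: x=0 → posterior Dirichlet(13, 10, 12, 12, 11)
obs 7: x=1 → posterior Dirichlet(13, 11, 12, 12, 11)
obs 8: x=0 → posterior Dirichlet(14, 11, 12, 12, 11)

alpha_1=14, alpha_2=11, alpha_3=12, alpha_4=12, alpha_5=11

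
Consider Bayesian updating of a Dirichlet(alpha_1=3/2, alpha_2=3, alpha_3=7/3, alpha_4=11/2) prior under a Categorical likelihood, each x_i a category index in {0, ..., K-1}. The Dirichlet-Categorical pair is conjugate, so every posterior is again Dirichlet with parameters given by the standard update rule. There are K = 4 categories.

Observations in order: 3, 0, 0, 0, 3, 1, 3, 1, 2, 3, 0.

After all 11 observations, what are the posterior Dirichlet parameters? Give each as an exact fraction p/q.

alpha_1=11/2, alpha_2=5, alpha_3=10/3, alpha_4=19/2

obs 1: x=3 → posterior Dirichlet(3/2, 3, 7/3, 13/2)
obs 2: x=0 → posterior Dirichlet(5/2, 3, 7/3, 13/2)
obs 3: x=0 → posterior Dirichlet(7/2, 3, 7/3, 13/2)
obs 4: x=0 → posterior Dirichlet(9/2, 3, 7/3, 13/2)
obs 5: x=3 → posterior Dirichlet(9/2, 3, 7/3, 15/2)
obs 6: x=1 → posterior Dirichlet(9/2, 4, 7/3, 15/2)
obs 7: x=3 → posterior Dirichlet(9/2, 4, 7/3, 17/2)
obs 8: x=1 → posterior Dirichlet(9/2, 5, 7/3, 17/2)
obs 9: x=2 → posterior Dirichlet(9/2, 5, 10/3, 17/2)
obs 10: x=3 → posterior Dirichlet(9/2, 5, 10/3, 19/2)
obs 11: x=0 → posterior Dirichlet(11/2, 5, 10/3, 19/2)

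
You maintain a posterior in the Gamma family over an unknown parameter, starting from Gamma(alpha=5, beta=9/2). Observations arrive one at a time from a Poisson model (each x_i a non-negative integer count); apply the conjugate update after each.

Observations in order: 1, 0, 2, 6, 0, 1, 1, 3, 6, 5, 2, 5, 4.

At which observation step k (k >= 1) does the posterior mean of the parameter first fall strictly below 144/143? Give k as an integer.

obs 1: x=1 → posterior Gamma(6, 11/2)
obs 2: x=0 → posterior Gamma(6, 13/2)
obs 3: x=2 → posterior Gamma(8, 15/2)
obs 4: x=6 → posterior Gamma(14, 17/2)
obs 5: x=0 → posterior Gamma(14, 19/2)
obs 6: x=1 → posterior Gamma(15, 21/2)
obs 7: x=1 → posterior Gamma(16, 23/2)
obs 8: x=3 → posterior Gamma(19, 25/2)
obs 9: x=6 → posterior Gamma(25, 27/2)
obs 10: x=5 → posterior Gamma(30, 29/2)
obs 11: x=2 → posterior Gamma(32, 31/2)
obs 12: x=5 → posterior Gamma(37, 33/2)
obs 13: x=4 → posterior Gamma(41, 35/2)

k = 2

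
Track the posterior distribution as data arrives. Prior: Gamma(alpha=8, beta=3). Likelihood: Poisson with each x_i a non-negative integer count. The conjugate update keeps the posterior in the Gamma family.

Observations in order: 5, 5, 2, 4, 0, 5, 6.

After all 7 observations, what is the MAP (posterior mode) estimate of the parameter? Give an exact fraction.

obs 1: x=5 → posterior Gamma(13, 4)
obs 2: x=5 → posterior Gamma(18, 5)
obs 3: x=2 → posterior Gamma(20, 6)
obs 4: x=4 → posterior Gamma(24, 7)
obs 5: x=0 → posterior Gamma(24, 8)
obs 6: x=5 → posterior Gamma(29, 9)
obs 7: x=6 → posterior Gamma(35, 10)

17/5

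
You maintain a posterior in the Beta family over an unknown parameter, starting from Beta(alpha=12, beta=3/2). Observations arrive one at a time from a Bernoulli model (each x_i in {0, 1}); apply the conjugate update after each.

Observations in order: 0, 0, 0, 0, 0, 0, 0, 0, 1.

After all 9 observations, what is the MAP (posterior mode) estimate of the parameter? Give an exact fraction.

obs 1: x=0 → posterior Beta(12, 5/2)
obs 2: x=0 → posterior Beta(12, 7/2)
obs 3: x=0 → posterior Beta(12, 9/2)
obs 4: x=0 → posterior Beta(12, 11/2)
obs 5: x=0 → posterior Beta(12, 13/2)
obs 6: x=0 → posterior Beta(12, 15/2)
obs 7: x=0 → posterior Beta(12, 17/2)
obs 8: x=0 → posterior Beta(12, 19/2)
obs 9: x=1 → posterior Beta(13, 19/2)

24/41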